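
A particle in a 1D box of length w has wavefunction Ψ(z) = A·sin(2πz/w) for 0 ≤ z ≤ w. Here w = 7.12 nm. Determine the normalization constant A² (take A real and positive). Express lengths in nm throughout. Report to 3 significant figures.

The normalization condition is ∫|Ψ|² dz = 1 from 0 to w.
Carrying out the integral gives A² · w/2.
Hence A² = 1/[w/2].
Substituting w = 7.12 gives A² = 0.2809, so A = 0.5300.

A^2 ≈ 0.281 nm^(-1)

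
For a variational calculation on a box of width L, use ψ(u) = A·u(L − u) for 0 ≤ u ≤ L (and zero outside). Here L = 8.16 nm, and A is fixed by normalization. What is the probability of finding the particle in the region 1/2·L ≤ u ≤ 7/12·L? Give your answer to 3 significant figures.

P ≈ 0.153

P = ∫_{1/2·L}^{7/12·L} |ψ(u)|² du.
Since A² = 1/(L^5/30), this is the region integral divided by the full normalization integral.
Let t = u/L; then A² and the length scale cancel, so P = ∫_{1/2}^{7/12} t^2·(1 - t)^2 dt ÷ ∫_{0}^{1} t^2·(1 - t)^2 dt.
Using ∫ t^2·(1 - t)^2 dt = t^3·(6·t^2 - 15·t + 10)/30, the numerator is ≈ 0.0051127 and the denominator is 1/30.
Evaluating gives P = 0.1534.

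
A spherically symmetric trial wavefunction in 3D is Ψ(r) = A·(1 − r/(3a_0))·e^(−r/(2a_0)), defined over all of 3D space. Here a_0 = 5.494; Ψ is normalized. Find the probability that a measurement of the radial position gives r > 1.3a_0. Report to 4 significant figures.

P ≈ 0.7873

With dV = 4πr²dr, the probability is ∫|Ψ|² dV over r > 1.3a_0.
A² is fixed by ∫₀^∞ 4πr²|Ψ|² dr = 1, i.e. A² = (8·π·a_0^3/3)^(−1).
In terms of u = r/a_0 (A², 4π and the length scale all cancel between numerator and denominator), P = [∫_{1.3}^{∞} u^2·(1 - u/3)^2·e^(-u) du] / [∫_{0}^{∞} u^2·(1 - u/3)^2·e^(-u) du].
Using ∫ u^2·(1 - u/3)^2·e^(-u) du = (-u^4 + 2·u^3 - 3·u^2 - 6·u - 6)·e^(-u)/9, the numerator is ≈ 0.524839 and the denominator is 2/3.
This evaluates to P = 0.78726.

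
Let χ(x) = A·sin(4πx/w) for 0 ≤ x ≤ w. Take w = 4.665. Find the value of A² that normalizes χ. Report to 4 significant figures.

A^2 ≈ 0.4287

We need A² ∫|f|² dx = 1, taking the integral from 0 to w.
With χ = A·sin(4πx/w), the integral evaluates to A²·[w/2].
So A² = (w/2)^(−1).
With w = 4.665: A² = 0.42872 and A = 0.65477.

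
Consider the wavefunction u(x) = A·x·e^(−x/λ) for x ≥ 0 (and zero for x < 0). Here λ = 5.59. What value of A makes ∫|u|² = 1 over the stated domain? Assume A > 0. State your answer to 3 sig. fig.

A ≈ 0.151

We need A² ∫|f|² dx = 1, taking the integral from 0 to ∞.
Using ∫₀^∞ xⁿ e^(−αx) dx = n!/αⁿ⁺¹, carrying out the integral gives A² · λ^3/4.
Setting this equal to 1 gives A² = 1/(λ^3/4).
Plugging in λ = 5.59 yields A = 0.1513.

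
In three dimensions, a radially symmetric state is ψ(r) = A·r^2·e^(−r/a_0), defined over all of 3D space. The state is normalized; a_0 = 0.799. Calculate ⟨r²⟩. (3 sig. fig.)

By definition ⟨r²⟩ = ∫ r^2 |ψ(r)|² 4πr² dr.
The ratio of the moment integral to the normalization integral gives ⟨r²⟩ = 14·a_0^2.
With a_0 = 0.799, ⟨r^2⟩ = 8.938.

⟨r^2⟩ ≈ 8.94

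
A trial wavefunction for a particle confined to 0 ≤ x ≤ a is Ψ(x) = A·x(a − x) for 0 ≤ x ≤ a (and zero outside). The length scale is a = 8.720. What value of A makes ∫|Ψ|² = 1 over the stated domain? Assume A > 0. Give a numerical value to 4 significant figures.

The normalization condition is ∫|Ψ|² dx = 1 from 0 to a.
Expanding the polynomial and integrating term by term, with Ψ = A·x(a − x), the integral evaluates to A²·[a^5/30].
Setting this equal to 1 gives A² = 1/(a^5/30).
Plugging in a = 8.720 yields A = 0.024393.

A ≈ 0.02439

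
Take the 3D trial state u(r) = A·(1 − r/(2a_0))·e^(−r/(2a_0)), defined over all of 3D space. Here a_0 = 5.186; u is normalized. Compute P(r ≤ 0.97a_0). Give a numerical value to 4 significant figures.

Integrate the radial probability density 4πr²|u|² over r ≤ 0.97a_0.
A² is fixed by ∫₀^∞ 4πr²|u|² dr = 1, i.e. A² = (8·π·a_0^3)^(−1).
Substituting t = r/a_0, A², 4π and the length scale all cancel in the ratio: P = ∫_{0}^{0.97} t^2·(1 - t/2)^2·e^(-t) dt / ∫_{0}^{∞} t^2·(1 - t/2)^2·e^(-t) dt.
An antiderivative of t^2·(1 - t/2)^2·e^(-t) is -(t^4/4 + t^2 + 2·t + 2)·e^(-t); evaluating from 0 to 0.97 gives ≈ 0.0658337, while the full integral is 2.
Taking the ratio yields P = 0.032917.

P ≈ 0.03292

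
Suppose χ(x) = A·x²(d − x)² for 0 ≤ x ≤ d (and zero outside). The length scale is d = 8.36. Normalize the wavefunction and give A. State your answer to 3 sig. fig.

The normalization condition is ∫|χ|² dx = 1 from 0 to d.
Expanding the polynomial and integrating term by term, with χ = A·x²(d − x)², the integral evaluates to A²·[d^9/630].
So A² = (d^9/630)^(−1).
Plugging in d = 8.36 yields A = 0.001777.

A ≈ 0.00178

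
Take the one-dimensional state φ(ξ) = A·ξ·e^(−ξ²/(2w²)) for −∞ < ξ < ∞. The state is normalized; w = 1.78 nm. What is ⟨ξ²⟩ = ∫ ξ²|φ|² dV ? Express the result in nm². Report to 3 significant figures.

By definition ⟨ξ²⟩ = ∫ ξ^2 |φ(ξ)|² dξ.
Evaluating both integrals, ⟨ξ²⟩ = 3·w^2/2.
With w = 1.78, ⟨ξ^2⟩ = 4.753.

⟨ξ^2⟩ ≈ 4.75 nm^2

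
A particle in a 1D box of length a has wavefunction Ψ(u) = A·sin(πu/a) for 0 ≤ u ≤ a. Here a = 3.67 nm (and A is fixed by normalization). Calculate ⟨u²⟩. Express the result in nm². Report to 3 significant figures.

⟨u^2⟩ ≈ 3.81 nm^2

⟨u²⟩ = ∫ u^2 |Ψ|² du over the full domain.
The ratio of the moment integral to the normalization integral gives ⟨u²⟩ = -a^2/(2·π^2) + a^2/3.
Putting a = 3.67 gives 3.807.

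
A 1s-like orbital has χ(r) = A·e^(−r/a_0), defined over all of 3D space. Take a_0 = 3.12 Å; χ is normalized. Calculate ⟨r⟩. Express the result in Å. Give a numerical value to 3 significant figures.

⟨r⟩ = ∫ r |χ|² 4πr² dr over the full domain.
Recall ∫₀^∞ r^m e^(−r/β) dr = m!·β^(m+1), since the A² factors cancel between numerator and denominator, ⟨r⟩ = 3·a_0/2.
Putting a_0 = 3.12 gives 4.680.

⟨r⟩ ≈ 4.68 Å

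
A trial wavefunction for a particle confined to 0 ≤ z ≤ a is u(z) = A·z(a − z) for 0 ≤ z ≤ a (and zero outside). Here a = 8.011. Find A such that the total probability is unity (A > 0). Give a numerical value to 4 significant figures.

The normalization condition is ∫|u|² dz = 1 from 0 to a.
Carrying out the integral gives A² · a^5/30.
Substituting a = 8.011 gives A² = 0.00090926, so A = 0.030154.

A ≈ 0.03015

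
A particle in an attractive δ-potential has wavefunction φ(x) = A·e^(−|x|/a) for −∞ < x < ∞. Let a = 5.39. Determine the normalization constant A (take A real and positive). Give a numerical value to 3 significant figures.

Require ∫ |φ|² dx = 1 over the whole domain.
With ∫₀^∞ x^0 e^(−αx) dx = 0!/α^1, carrying out the integral gives A² · a.
So A² = (a)^(−1).
With a = 5.39: A² = 0.1855 and A = 0.4307.

A ≈ 0.431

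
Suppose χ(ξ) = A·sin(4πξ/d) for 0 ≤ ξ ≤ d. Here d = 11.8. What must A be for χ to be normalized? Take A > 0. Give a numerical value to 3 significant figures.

A ≈ 0.412

Normalization requires ∫|χ|² dξ = 1, integrated from 0 to d.
The integral (without the A² prefactor) comes out to d/2.
Substituting d = 11.8 gives A² = 0.1695, so A = 0.4117.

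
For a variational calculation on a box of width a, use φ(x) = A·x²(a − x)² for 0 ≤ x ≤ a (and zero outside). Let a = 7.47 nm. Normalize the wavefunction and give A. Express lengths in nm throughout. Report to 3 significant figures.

A ≈ 0.00295 nm^(-9/2)

Require ∫ |φ|² dx = 1 over the whole domain.
Expanding the polynomial and integrating term by term, with φ = A·x²(a − x)², the integral evaluates to A²·[a^9/630].
Setting this equal to 1 gives A² = 1/(a^9/630).
Substituting a = 7.47 gives A² = 0.000008699, so A = 0.002949.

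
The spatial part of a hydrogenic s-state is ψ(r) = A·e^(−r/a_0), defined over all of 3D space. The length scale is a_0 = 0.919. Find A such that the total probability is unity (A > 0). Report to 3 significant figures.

The normalization condition is ∫|ψ|² 4πr² dr = 1 from 0 to ∞.
(Spherical symmetry: dV = 4πr² dr.)
Recall ∫₀^∞ r^m e^(−r/β) dr = m!·β^(m+1), the integral (without the A² prefactor) comes out to π·a_0^3.
So A² = (π·a_0^3)^(−1).
With a_0 = 0.919: A² = 0.4101 and A = 0.6404.

A ≈ 0.640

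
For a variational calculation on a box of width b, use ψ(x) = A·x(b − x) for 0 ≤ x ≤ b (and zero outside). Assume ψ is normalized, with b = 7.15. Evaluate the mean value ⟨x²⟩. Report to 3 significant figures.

⟨x^2⟩ ≈ 14.6

The expectation value is the |ψ|²-weighted average of x^2: ∫ x^2|ψ|² dx.
Evaluating both integrals, ⟨x²⟩ = 2·b^2/7.
With b = 7.15, ⟨x^2⟩ = 14.61.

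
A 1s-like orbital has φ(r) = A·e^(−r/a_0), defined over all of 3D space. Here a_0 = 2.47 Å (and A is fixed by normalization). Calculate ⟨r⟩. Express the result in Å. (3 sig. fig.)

⟨r⟩ ≈ 3.71 Å

The expectation value is the |φ|²-weighted average of r: ∫ r|φ|² 4πr² dr.
Since the A² factors cancel between numerator and denominator, ⟨r⟩ = 3·a_0/2.
Putting a_0 = 2.47 gives 3.705.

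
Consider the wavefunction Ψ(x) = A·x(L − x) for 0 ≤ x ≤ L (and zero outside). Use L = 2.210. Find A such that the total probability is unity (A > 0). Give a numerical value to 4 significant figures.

A ≈ 0.7544

Require ∫ |Ψ|² dx = 1 over the whole domain.
Carrying out the integral gives A² · L^5/30.
So A² = (L^5/30)^(−1).
Plugging in L = 2.210 yields A = 0.75436.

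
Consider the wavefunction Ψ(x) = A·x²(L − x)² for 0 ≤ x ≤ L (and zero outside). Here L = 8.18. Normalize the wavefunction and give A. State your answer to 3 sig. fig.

A ≈ 0.00196

Normalization requires ∫|Ψ|² dx = 1, integrated from 0 to L.
∫|Ψ|² dx = A²·(L^9/630).
Setting this equal to 1 gives A² = 1/(L^9/630).
Plugging in L = 8.18 yields A = 0.001960.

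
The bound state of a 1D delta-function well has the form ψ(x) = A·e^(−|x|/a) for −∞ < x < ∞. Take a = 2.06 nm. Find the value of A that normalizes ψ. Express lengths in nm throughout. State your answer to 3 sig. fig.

Require ∫ |ψ|² dx = 1 over the whole domain.
Recall ∫₀^∞ x^m e^(−x/β) dx = m!·β^(m+1), carrying out the integral gives A² · a.
So A² = (a)^(−1).
Substituting a = 2.06 gives A² = 0.4854, so A = 0.6967.

A ≈ 0.697 nm^(-1/2)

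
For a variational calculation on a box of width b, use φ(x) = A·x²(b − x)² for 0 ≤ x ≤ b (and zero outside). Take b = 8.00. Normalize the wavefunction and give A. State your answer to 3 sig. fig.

Normalization requires ∫|φ|² dx = 1, integrated from 0 to b.
Expanding the polynomial and integrating term by term, the integral (without the A² prefactor) comes out to b^9/630.
Setting this equal to 1 gives A² = 1/(b^9/630).
Substituting b = 8.00 gives A² = 0.000004694, so A = 0.002167.

A ≈ 0.00217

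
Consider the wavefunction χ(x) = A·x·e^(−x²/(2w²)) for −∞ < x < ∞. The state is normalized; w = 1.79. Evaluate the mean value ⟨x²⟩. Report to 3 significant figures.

By definition ⟨x²⟩ = ∫ x^2 |χ(x)|² dx.
Using the Gaussian integral ∫_{−∞}^{∞} e^(−αx²) dx = √(π/α), the ratio of the moment integral to the normalization integral gives ⟨x²⟩ = 3·w^2/2.
Putting w = 1.79 gives 4.806.

⟨x^2⟩ ≈ 4.81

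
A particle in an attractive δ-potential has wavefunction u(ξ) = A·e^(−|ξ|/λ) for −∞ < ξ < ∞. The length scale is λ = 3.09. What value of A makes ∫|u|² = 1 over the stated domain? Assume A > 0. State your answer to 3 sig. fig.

The normalization condition is ∫|u|² dξ = 1 from −∞ to ∞.
∫|u|² dξ = A²·(λ).
Hence A² = 1/[λ].
With λ = 3.09: A² = 0.3236 and A = 0.5689.

A ≈ 0.569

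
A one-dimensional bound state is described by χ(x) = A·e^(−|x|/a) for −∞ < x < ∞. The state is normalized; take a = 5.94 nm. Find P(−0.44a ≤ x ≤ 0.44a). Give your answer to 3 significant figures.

|χ|² is the probability density, so P = ∫_{−0.44a}^{0.44a} |χ|² dx.
With A² fixed by ∫|χ|² = 1, i.e. A² = (a)^(−1), substitute and integrate.
Both integrals are even about x = 0, so only the x ≥ 0 halves are needed (the factors of 2 cancel). In terms of u = x/a (A² and the length scale cancel between numerator and denominator), P = [∫_{0}^{0.44} e^(-2·u) du] / [∫_{0}^{∞} e^(-2·u) du].
With ∫ e^(-2·u) du = -e^(-2·u)/2 + C, the region integral is 1/2 - e^(-22/25)/2 and the full one is 1/2.
The result is P = 0.5852.

P ≈ 0.585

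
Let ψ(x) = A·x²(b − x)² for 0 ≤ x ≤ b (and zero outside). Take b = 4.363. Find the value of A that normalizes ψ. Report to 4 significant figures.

A ≈ 0.03316

We need A² ∫|f|² dx = 1, taking the integral from 0 to b.
Expanding the polynomial and integrating term by term, with ψ = A·x²(b − x)², the integral evaluates to A²·[b^9/630].
Setting this equal to 1 gives A² = 1/(b^9/630).
With b = 4.363: A² = 0.0010997 and A = 0.033162.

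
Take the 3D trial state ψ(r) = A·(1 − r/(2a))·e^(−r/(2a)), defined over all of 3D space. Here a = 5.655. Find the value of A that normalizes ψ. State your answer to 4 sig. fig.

Normalization requires ∫|ψ|² 4πr² dr = 1, integrated from 0 to ∞.
With ∫₀^∞ r^4 e^(−αr) dr = 4!/α^5, ∫|ψ|² 4πr² dr = A²·(8·π·a^3).
With a = 5.655: A² = 0.00022002 and A = 0.014833.

A ≈ 0.01483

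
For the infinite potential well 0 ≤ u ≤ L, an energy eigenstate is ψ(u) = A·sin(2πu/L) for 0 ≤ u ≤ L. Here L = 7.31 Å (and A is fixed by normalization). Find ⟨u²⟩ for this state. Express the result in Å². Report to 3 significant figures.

⟨u^2⟩ ≈ 17.1 Å^2

The expectation value is the |ψ|²-weighted average of u^2: ∫ u^2|ψ|² du.
The ratio of the moment integral to the normalization integral gives ⟨u²⟩ = -L^2/(8·π^2) + L^2/3.
With L = 7.31, ⟨u^2⟩ = 17.14.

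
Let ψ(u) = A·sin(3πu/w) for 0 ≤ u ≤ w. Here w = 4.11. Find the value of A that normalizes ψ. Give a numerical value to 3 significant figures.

A ≈ 0.698

Normalization requires ∫|ψ|² du = 1, integrated from 0 to w.
With ∫₀^w sin²(nπu/w) du = w/2, carrying out the integral gives A² · w/2.
So A² = (w/2)^(−1).
With w = 4.11: A² = 0.4866 and A = 0.6976.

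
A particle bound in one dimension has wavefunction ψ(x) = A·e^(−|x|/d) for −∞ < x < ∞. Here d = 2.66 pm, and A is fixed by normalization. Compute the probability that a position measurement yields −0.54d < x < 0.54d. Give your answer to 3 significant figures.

P ≈ 0.660

P = ∫_{−0.54d}^{0.54d} |ψ(x)|² dx.
Since A² = 1/(d), this is the region integral divided by the full normalization integral.
Both integrals are even about x = 0, so only the x ≥ 0 halves are needed (the factors of 2 cancel). Let u = x/d; then A² and the length scale cancel, so P = ∫_{0}^{0.54} e^(-2·u) du ÷ ∫_{0}^{∞} e^(-2·u) du.
An antiderivative of e^(-2·u) is -e^(-2·u)/2; evaluating from 0 to 0.54 gives 1/2 - e^(-27/25)/2, while the full integral is 1/2.
The result is P = 0.6604.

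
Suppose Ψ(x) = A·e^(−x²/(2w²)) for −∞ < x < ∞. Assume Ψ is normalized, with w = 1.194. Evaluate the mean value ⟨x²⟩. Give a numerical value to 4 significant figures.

⟨x^2⟩ ≈ 0.7128

By definition ⟨x²⟩ = ∫ x^2 |Ψ(x)|² dx.
With ∫_{−∞}^{∞} x^(2m) e^(−αx²) dx = (2m−1)!!·√π / (2^m α^(m+1/2)), the ratio of the moment integral to the normalization integral gives ⟨x²⟩ = w^2/2.
Putting w = 1.194 gives 0.71282.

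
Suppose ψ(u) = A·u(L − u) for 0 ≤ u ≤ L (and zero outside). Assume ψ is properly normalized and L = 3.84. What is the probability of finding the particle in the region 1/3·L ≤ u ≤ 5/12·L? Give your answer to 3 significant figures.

P = ∫_{1/3·L}^{5/12·L} |ψ(u)|² du.
With A² fixed by ∫|ψ|² = 1, i.e. A² = (L^5/30)^(−1), substitute and integrate.
Substituting t = u/L, A² and the length scale cancel in the ratio: P = ∫_{1/3}^{5/12} t^2·(1 - t)^2 dt / ∫_{0}^{1} t^2·(1 - t)^2 dt.
An antiderivative of t^2·(1 - t)^2 is t^3·(6·t^2 - 15·t + 10)/30; evaluating from 1/3 to 5/12 gives ≈ 0.0045581, while the full integral is 1/30.
Evaluating gives P = 0.1367.

P ≈ 0.137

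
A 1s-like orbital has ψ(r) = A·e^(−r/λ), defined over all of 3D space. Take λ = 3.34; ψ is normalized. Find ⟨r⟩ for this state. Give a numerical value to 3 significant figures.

⟨r⟩ = ∫ r |ψ|² 4πr² dr over the full domain.
Since the A² factors cancel between numerator and denominator, ⟨r⟩ = 3·λ/2.
Putting λ = 3.34 gives 5.010.

⟨r⟩ ≈ 5.01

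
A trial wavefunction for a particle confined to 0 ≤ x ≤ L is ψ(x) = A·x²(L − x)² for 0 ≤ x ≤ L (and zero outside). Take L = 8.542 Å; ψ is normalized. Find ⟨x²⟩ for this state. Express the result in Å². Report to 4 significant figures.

The expectation value is the |ψ|²-weighted average of x^2: ∫ x^2|ψ|² dx.
Since the A² factors cancel between numerator and denominator, ⟨x²⟩ = 3·L^2/11.
Putting L = 8.542 gives 19.900.

⟨x^2⟩ ≈ 19.90 Å^2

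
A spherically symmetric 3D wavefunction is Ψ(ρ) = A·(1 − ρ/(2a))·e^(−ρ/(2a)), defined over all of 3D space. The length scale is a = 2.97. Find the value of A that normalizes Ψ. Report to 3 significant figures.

The normalization condition is ∫|Ψ|² 4πρ² dρ = 1 from 0 to ∞.
(Spherical symmetry: dV = 4πρ² dρ.)
Using ∫₀^∞ ρⁿ e^(−αρ) dρ = n!/αⁿ⁺¹, carrying out the integral gives A² · 8·π·a^3.
Plugging in a = 2.97 yields A = 0.03897.

A ≈ 0.0390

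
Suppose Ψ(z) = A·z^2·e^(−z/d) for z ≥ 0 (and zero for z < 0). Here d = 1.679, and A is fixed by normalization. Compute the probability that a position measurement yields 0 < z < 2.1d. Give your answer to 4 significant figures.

P ≈ 0.4102

|Ψ|² is the probability density, so P = ∫_{0}^{2.1d} |Ψ|² dz.
Since A² = 1/(3·d^5/4), this is the region integral divided by the full normalization integral.
Let u = z/d; then A² and the length scale cancel, so P = ∫_{0}^{2.1} u^4·e^(-2·u) du ÷ ∫_{0}^{∞} u^4·e^(-2·u) du.
With ∫ u^4·e^(-2·u) du = -(u^4/2 + u^3 + 3·u^2/2 + 3·u/2 + 3/4)·e^(-2·u) + C, the region integral is ≈ 0.307630 and the full one is 3/4.
The result is P = 0.41017.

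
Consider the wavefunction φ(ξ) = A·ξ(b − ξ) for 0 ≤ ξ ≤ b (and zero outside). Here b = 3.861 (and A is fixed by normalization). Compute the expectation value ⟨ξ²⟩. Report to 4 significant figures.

⟨ξ^2⟩ ≈ 4.259

By definition ⟨ξ²⟩ = ∫ ξ^2 |φ(ξ)|² dξ.
Expanding the polynomial and integrating term by term, the ratio of the moment integral to the normalization integral gives ⟨ξ²⟩ = 2·b^2/7.
Putting b = 3.861 gives 4.2592.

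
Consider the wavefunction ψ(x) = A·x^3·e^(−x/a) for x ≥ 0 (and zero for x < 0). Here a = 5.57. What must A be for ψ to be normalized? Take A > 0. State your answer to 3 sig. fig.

We need A² ∫|f|² dx = 1, taking the integral from 0 to ∞.
Using ∫₀^∞ xⁿ e^(−αx) dx = n!/αⁿ⁺¹, with ψ = A·x^3·e^(−x/a), the integral evaluates to A²·[45·a^7/8].
Plugging in a = 5.57 yields A = 0.001034.

A ≈ 0.00103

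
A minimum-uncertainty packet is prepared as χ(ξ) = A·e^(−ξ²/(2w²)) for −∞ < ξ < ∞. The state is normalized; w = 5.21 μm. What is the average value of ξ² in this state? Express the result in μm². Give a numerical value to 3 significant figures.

The expectation value is the |χ|²-weighted average of ξ^2: ∫ ξ^2|χ|² dξ.
With ∫_{−∞}^{∞} ξ^(2m) e^(−αξ²) dξ = (2m−1)!!·√π / (2^m α^(m+1/2)), evaluating both integrals, ⟨ξ²⟩ = w^2/2.
With w = 5.21, ⟨ξ^2⟩ = 13.57.

⟨ξ^2⟩ ≈ 13.6 μm^2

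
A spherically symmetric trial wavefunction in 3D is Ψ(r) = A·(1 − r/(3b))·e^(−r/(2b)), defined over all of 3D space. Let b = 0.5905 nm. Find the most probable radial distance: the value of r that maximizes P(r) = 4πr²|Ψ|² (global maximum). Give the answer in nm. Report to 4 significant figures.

Set d/dr [P(r) = 4πr²|Ψ|²] = 0 and solve for r > 0.
Solving yields r = b.
With b = 0.5905, the most probable radial distance is 0.59050 nm.

r ≈ 0.5905 nm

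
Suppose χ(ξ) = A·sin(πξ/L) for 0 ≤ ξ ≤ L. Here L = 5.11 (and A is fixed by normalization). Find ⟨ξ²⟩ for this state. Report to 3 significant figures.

The expectation value is the |χ|²-weighted average of ξ^2: ∫ ξ^2|χ|² dξ.
The ratio of the moment integral to the normalization integral gives ⟨ξ²⟩ = -L^2/(2·π^2) + L^2/3.
Putting L = 5.11 gives 7.381.

⟨ξ^2⟩ ≈ 7.38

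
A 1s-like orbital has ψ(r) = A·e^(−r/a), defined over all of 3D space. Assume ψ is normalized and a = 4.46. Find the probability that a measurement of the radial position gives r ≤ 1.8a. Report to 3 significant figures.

P ≈ 0.697

With dV = 4πr²dr, the probability is ∫|ψ|² dV over r ≤ 1.8a.
Normalization gives A² = 1/(π·a^3).
Let u = r/a; then A², 4π and the length scale all cancel, so P = ∫_{0}^{1.8} u^2·e^(-2·u) du ÷ ∫_{0}^{∞} u^2·e^(-2·u) du.
With ∫ u^2·e^(-2·u) du = -(2·u^2 + 2·u + 1)·e^(-2·u)/4 + C, the region integral is 1/4 - 277·e^(-18/5)/100 and the full one is 1/4.
This evaluates to P = 0.6973.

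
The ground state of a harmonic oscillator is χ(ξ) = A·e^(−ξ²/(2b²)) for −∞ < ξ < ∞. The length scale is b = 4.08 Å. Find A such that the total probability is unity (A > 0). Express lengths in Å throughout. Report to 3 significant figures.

Normalization requires ∫|χ|² dξ = 1, integrated from −∞ to ∞.
Carrying out the integral gives A² · √(π)·b.
So A² = (√(π)·b)^(−1).
Substituting b = 4.08 gives A² = 0.1383, so A = 0.3719.

A ≈ 0.372 Å^(-1/2)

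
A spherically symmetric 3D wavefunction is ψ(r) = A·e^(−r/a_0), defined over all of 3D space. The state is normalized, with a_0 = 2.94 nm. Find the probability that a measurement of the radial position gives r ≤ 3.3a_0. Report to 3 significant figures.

P ≈ 0.960

P = ∫ |ψ|² 4πr² dr over r ≤ 3.3a_0.
The full normalization integral is A²·[π·a_0^3] = 1, fixing A².
Let u = r/a_0; then A², 4π and the length scale all cancel, so P = ∫_{0}^{3.3} u^2·e^(-2·u) du ÷ ∫_{0}^{∞} u^2·e^(-2·u) du.
Using ∫ u^2·e^(-2·u) du = -(2·u^2 + 2·u + 1)·e^(-2·u)/4, the numerator is 1/4 - 1469·e^(-33/5)/200 and the denominator is 1/4.
This evaluates to P = 0.9600.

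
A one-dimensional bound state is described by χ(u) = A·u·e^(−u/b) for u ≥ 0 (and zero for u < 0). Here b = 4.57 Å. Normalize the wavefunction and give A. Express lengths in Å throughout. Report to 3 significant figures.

A ≈ 0.205 Å^(-3/2)

We need A² ∫|f|² du = 1, taking the integral from 0 to ∞.
With ∫₀^∞ u^2 e^(−αu) du = 2!/α^3, carrying out the integral gives A² · b^3/4.
Hence A² = 1/[b^3/4].
With b = 4.57: A² = 0.04191 and A = 0.2047.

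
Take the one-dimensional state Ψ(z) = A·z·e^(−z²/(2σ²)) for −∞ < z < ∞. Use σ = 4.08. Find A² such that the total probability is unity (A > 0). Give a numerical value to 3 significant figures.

Normalization requires ∫|Ψ|² dz = 1, integrated from −∞ to ∞.
Differentiating ∫e^(−αz²) dz = √(π/α) under α to get the higher moments, with Ψ = A·z·e^(−z²/(2σ²)), the integral evaluates to A²·[√(π)·σ^3/2].
So A² = (√(π)·σ^3/2)^(−1).
With σ = 4.08: A² = 0.01661 and A = 0.1289.

A^2 ≈ 0.0166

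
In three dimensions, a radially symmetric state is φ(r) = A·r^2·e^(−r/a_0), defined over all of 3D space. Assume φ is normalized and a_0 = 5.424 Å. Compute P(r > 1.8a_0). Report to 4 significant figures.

P ≈ 0.9267

P = ∫ |φ|² 4πr² dr over r > 1.8a_0.
The full normalization integral is A²·[45·π·a_0^7/2] = 1, fixing A².
Let u = r/a_0; then A², 4π and the length scale all cancel, so P = ∫_{1.8}^{∞} u^6·e^(-2·u) du ÷ ∫_{0}^{∞} u^6·e^(-2·u) du.
Using ∫ u^6·e^(-2·u) du = -(4·u^6 + 12·u^5 + 30·u^4 + 60·u^3 + 90·u^2 + 90·u + 45)·e^(-2·u)/8, the numerator is ≈ 5.21284 and the denominator is 45/8.
The region integral divided by the full integral gives P = 0.92673.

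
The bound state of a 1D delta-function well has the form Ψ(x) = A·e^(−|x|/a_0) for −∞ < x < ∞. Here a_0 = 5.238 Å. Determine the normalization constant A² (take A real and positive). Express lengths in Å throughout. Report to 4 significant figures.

Normalization requires ∫|Ψ|² dx = 1, integrated from −∞ to ∞.
Using ∫₀^∞ xⁿ e^(−αx) dx = n!/αⁿ⁺¹, ∫|Ψ|² dx = A²·(a_0).
Setting this equal to 1 gives A² = 1/(a_0).
Plugging in a_0 = 5.238 yields A = 0.43694.

A^2 ≈ 0.1909 Å^(-1)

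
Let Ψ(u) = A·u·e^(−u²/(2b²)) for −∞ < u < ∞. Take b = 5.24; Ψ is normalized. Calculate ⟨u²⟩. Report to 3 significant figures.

⟨u²⟩ = ∫ u^2 |Ψ|² du over the full domain.
Using the Gaussian integral ∫_{−∞}^{∞} e^(−αu²) du = √(π/α), since the A² factors cancel between numerator and denominator, ⟨u²⟩ = 3·b^2/2.
Putting b = 5.24 gives 41.19.

⟨u^2⟩ ≈ 41.2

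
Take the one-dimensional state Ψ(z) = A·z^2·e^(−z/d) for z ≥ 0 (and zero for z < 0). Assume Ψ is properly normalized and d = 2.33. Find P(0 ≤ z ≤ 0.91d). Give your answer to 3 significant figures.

The probability is P = ∫ |Ψ|² dz over [0, 0.91d].
Since A² = 1/(3·d^5/4), this is the region integral divided by the full normalization integral.
Let u = z/d; then A² and the length scale cancel, so P = ∫_{0}^{0.91} u^4·e^(-2·u) du ÷ ∫_{0}^{∞} u^4·e^(-2·u) du.
An antiderivative of u^4·e^(-2·u) is -(u^4/2 + u^3 + 3·u^2/2 + 3·u/2 + 3/4)·e^(-2·u); evaluating from 0 to 0.91 gives ≈ 0.028403, while the full integral is 3/4.
Taking the ratio, P = 0.03787.

P ≈ 0.0379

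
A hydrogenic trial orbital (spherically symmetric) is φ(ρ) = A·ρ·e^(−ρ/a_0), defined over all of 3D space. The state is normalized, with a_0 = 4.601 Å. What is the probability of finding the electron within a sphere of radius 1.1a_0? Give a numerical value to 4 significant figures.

P = ∫ |φ|² 4πρ² dρ over ρ ≤ 1.1a_0.
Normalization gives A² = 1/(3·π·a_0^5).
Substituting u = ρ/a_0, A², 4π and the length scale all cancel in the ratio: P = ∫_{0}^{1.1} u^4·e^(-2·u) du / ∫_{0}^{∞} u^4·e^(-2·u) du.
An antiderivative of u^4·e^(-2·u) is -(u^4/2 + u^3 + 3·u^2/2 + 3·u/2 + 3/4)·e^(-2·u); evaluating from 0 to 1.1 gives ≈ 0.0543722, while the full integral is 3/4.
This evaluates to P = 0.072496.

P ≈ 0.07250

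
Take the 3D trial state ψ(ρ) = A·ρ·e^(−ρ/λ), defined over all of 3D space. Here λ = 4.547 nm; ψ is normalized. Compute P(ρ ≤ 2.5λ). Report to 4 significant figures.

P = ∫ |ψ|² 4πρ² dρ over ρ ≤ 2.5λ.
A² is fixed by ∫₀^∞ 4πρ²|ψ|² dρ = 1, i.e. A² = (3·π·λ^5)^(−1).
Substituting u = ρ/λ, A², 4π and the length scale all cancel in the ratio: P = ∫_{0}^{2.5} u^4·e^(-2·u) du / ∫_{0}^{∞} u^4·e^(-2·u) du.
An antiderivative of u^4·e^(-2·u) is -(u^4/2 + u^3 + 3·u^2/2 + 3·u/2 + 3/4)·e^(-2·u); evaluating from 0 to 2.5 gives 3/4 - 1569·e^(-5)/32, while the full integral is 3/4.
This evaluates to P = 0.55951.

P ≈ 0.5595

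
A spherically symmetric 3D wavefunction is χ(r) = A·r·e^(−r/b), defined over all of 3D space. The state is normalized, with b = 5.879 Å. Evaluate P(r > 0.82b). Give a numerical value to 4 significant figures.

P = ∫ |χ|² 4πr² dr over r > 0.82b.
A² is fixed by ∫₀^∞ 4πr²|χ|² dr = 1, i.e. A² = (3·π·b^5)^(−1).
In terms of u = r/b (A², 4π and the length scale all cancel between numerator and denominator), P = [∫_{0.82}^{∞} u^4·e^(-2·u) du] / [∫_{0}^{∞} u^4·e^(-2·u) du].
Using ∫ u^4·e^(-2·u) du = -(u^4/2 + u^3 + 3·u^2/2 + 3·u/2 + 3/4)·e^(-2·u), the numerator is ≈ 0.730534 and the denominator is 3/4.
Taking the ratio yields P = 0.97405.

P ≈ 0.9740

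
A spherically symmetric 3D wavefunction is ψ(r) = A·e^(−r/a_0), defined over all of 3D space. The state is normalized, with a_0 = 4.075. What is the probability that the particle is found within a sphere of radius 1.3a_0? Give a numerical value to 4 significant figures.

P = ∫ |ψ|² 4πr² dr over r ≤ 1.3a_0.
A² is fixed by ∫₀^∞ 4πr²|ψ|² dr = 1, i.e. A² = (π·a_0^3)^(−1).
In terms of u = r/a_0 (A², 4π and the length scale all cancel between numerator and denominator), P = [∫_{0}^{1.3} u^2·e^(-2·u) du] / [∫_{0}^{∞} u^2·e^(-2·u) du].
An antiderivative of u^2·e^(-2·u) is -(2·u^2 + 2·u + 1)·e^(-2·u)/4; evaluating from 0 to 1.3 gives 1/4 - 349·e^(-13/5)/200, while the full integral is 1/4.
Taking the ratio yields P = 0.48157.

P ≈ 0.4816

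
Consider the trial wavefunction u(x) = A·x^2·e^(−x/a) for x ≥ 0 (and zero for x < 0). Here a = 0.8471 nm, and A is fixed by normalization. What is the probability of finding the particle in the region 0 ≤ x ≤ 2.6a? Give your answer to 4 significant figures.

P ≈ 0.5939

The probability is P = ∫ |u|² dx over [0, 2.6a].
Since A² = 1/(3·a^5/4), this is the region integral divided by the full normalization integral.
In terms of t = x/a (A² and the length scale cancel between numerator and denominator), P = [∫_{0}^{2.6} t^4·e^(-2·t) dt] / [∫_{0}^{∞} t^4·e^(-2·t) dt].
Using ∫ t^4·e^(-2·t) dt = -(t^4/2 + t^3 + 3·t^2/2 + 3·t/2 + 3/4)·e^(-2·t), the numerator is ≈ 0.445404 and the denominator is 3/4.
Evaluating gives P = 0.59387.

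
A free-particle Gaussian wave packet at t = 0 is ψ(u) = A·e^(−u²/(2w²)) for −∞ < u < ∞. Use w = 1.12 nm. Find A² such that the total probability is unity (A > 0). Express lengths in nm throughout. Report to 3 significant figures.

A^2 ≈ 0.504 nm^(-1)

Normalization requires ∫|ψ|² du = 1, integrated from −∞ to ∞.
Differentiating ∫e^(−αu²) du = √(π/α) under α to get the higher moments, the integral (without the A² prefactor) comes out to √(π)·w.
Plugging in w = 1.12 yields A = 0.7097.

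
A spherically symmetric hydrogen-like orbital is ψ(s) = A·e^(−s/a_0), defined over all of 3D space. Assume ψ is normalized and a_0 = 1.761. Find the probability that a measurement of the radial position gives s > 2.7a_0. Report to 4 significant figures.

With dV = 4πs²ds, the probability is ∫|ψ|² dV over s > 2.7a_0.
Normalization gives A² = 1/(π·a_0^3).
Substituting u = s/a_0, A², 4π and the length scale all cancel in the ratio: P = ∫_{2.7}^{∞} u^2·e^(-2·u) du / ∫_{0}^{∞} u^2·e^(-2·u) du.
An antiderivative of u^2·e^(-2·u) is -(2·u^2 + 2·u + 1)·e^(-2·u)/4; evaluating from 2.7 to ∞ gives 1049·e^(-27/5)/200, while the full integral is 1/4.
The region integral divided by the full integral gives P = 0.094758.

P ≈ 0.09476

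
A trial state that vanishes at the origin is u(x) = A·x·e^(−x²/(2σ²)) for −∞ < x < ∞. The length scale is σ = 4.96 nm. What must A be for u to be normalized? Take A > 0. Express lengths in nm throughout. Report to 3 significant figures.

Normalization requires ∫|u|² dx = 1, integrated from −∞ to ∞.
With ∫_{−∞}^{∞} x^(2m) e^(−αx²) dx = (2m−1)!!·√π / (2^m α^(m+1/2)), with u = A·x·e^(−x²/(2σ²)), the integral evaluates to A²·[√(π)·σ^3/2].
So A² = (√(π)·σ^3/2)^(−1).
Substituting σ = 4.96 gives A² = 0.009247, so A = 0.09616.

A ≈ 0.0962 nm^(-3/2)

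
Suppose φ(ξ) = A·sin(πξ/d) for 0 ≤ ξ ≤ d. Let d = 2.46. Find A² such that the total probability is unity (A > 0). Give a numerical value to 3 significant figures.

A^2 ≈ 0.813

The normalization condition is ∫|φ|² dξ = 1 from 0 to d.
Carrying out the integral gives A² · d/2.
Setting this equal to 1 gives A² = 1/(d/2).
Substituting d = 2.46 gives A² = 0.8130, so A = 0.9017.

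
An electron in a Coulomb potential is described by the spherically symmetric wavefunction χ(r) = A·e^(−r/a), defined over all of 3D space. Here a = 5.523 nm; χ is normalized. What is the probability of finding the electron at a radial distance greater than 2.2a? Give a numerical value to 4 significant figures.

Integrate the radial probability density 4πr²|χ|² over r > 2.2a.
The full normalization integral is A²·[π·a^3] = 1, fixing A².
In terms of u = r/a (A², 4π and the length scale all cancel between numerator and denominator), P = [∫_{2.2}^{∞} u^2·e^(-2·u) du] / [∫_{0}^{∞} u^2·e^(-2·u) du].
Using ∫ u^2·e^(-2·u) du = -(2·u^2 + 2·u + 1)·e^(-2·u)/4, the numerator is 377·e^(-22/5)/100 and the denominator is 1/4.
Taking the ratio yields P = 0.18514.

P ≈ 0.1851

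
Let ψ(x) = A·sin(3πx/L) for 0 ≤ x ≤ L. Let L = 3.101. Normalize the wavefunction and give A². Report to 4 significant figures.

Require ∫ |ψ|² dx = 1 over the whole domain.
With ψ = A·sin(3πx/L), the integral evaluates to A²·[L/2].
So A² = (L/2)^(−1).
Plugging in L = 3.101 yields A = 0.80309.

A^2 ≈ 0.6450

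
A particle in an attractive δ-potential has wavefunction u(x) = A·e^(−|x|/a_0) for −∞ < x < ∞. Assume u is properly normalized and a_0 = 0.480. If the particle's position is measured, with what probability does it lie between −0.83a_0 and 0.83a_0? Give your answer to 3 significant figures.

P ≈ 0.810

P = ∫_{−0.83a_0}^{0.83a_0} |u(x)|² dx.
The normalization integral ∫|u|²dx over the whole domain equals a_0·A², and A² cancels in the ratio.
By symmetry take twice the x ≥ 0 contribution in numerator and denominator; the 2's cancel. Substituting t = x/a_0, A² and the length scale cancel in the ratio: P = ∫_{0}^{0.83} e^(-2·t) dt / ∫_{0}^{∞} e^(-2·t) dt.
Using ∫ e^(-2·t) dt = -e^(-2·t)/2, the numerator is 1/2 - e^(-83/50)/2 and the denominator is 1/2.
The result is P = 0.8099.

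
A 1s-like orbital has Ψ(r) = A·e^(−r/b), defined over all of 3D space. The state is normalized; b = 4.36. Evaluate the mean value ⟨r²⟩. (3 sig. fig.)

⟨r^2⟩ ≈ 57.0

⟨r²⟩ = ∫ r^2 |Ψ|² 4πr² dr over the full domain.
The ratio of the moment integral to the normalization integral gives ⟨r²⟩ = 3·b^2.
With b = 4.36, ⟨r^2⟩ = 57.03.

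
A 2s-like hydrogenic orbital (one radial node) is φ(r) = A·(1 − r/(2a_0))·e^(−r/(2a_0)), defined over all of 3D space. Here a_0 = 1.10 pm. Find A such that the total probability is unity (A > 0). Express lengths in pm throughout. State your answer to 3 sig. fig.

A ≈ 0.173 pm^(-3/2)

Require ∫ |φ|² 4πr² dr = 1 over the whole domain.
Using ∫₀^∞ rⁿ e^(−αr) dr = n!/αⁿ⁺¹, with φ = A·(1 − r/(2a_0))·e^(−r/(2a_0)), the integral evaluates to A²·[8·π·a_0^3].
Hence A² = 1/[8·π·a_0^3].
With a_0 = 1.10: A² = 0.02989 and A = 0.1729.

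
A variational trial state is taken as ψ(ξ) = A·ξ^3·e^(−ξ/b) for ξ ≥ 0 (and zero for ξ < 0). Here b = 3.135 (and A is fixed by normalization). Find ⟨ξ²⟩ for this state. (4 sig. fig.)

The expectation value is the |ψ|²-weighted average of ξ^2: ∫ ξ^2|ψ|² dξ.
Recall ∫₀^∞ ξ^m e^(−ξ/β) dξ = m!·β^(m+1), the ratio of the moment integral to the normalization integral gives ⟨ξ²⟩ = 14·b^2.
Putting b = 3.135 gives 137.60.

⟨ξ^2⟩ ≈ 137.6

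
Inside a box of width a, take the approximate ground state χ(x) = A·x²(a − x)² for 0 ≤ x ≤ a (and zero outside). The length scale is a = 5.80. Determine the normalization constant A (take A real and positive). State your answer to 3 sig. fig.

A ≈ 0.00921

Normalization requires ∫|χ|² dx = 1, integrated from 0 to a.
Expanding the polynomial and integrating term by term, the integral (without the A² prefactor) comes out to a^9/630.
Hence A² = 1/[a^9/630].
With a = 5.80: A² = 0.00008482 and A = 0.009210.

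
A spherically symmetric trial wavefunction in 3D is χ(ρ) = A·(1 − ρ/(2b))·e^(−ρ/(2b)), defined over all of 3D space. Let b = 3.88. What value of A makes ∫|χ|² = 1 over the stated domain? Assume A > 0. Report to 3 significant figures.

Normalization requires ∫|χ|² 4πρ² dρ = 1, integrated from 0 to ∞.
Carrying out the integral gives A² · 8·π·b^3.
Setting this equal to 1 gives A² = 1/(8·π·b^3).
Plugging in b = 3.88 yields A = 0.02610.

A ≈ 0.0261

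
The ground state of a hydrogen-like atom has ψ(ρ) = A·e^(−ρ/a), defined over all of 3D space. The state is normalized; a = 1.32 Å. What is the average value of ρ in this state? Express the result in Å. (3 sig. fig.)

By definition ⟨ρ⟩ = ∫ ρ |ψ(ρ)|² 4πρ² dρ.
Since the A² factors cancel between numerator and denominator, ⟨ρ⟩ = 3·a/2.
With a = 1.32, ⟨ρ⟩ = 1.980.

⟨ρ⟩ ≈ 1.98 Å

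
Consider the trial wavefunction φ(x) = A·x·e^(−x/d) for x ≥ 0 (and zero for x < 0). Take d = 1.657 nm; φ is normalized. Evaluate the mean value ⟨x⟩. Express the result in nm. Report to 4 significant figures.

⟨x⟩ ≈ 2.486 nm

⟨x⟩ = ∫ x |φ|² dx over the full domain.
Recall ∫₀^∞ x^m e^(−x/β) dx = m!·β^(m+1), evaluating both integrals, ⟨x⟩ = 3·d/2.
Putting d = 1.657 gives 2.4855.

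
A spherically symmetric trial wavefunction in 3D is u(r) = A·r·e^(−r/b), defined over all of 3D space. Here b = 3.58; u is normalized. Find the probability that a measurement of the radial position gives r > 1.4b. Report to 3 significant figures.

P ≈ 0.848

P = ∫ |u|² 4πr² dr over r > 1.4b.
Normalization gives A² = 1/(3·π·b^5).
Substituting t = r/b, A², 4π and the length scale all cancel in the ratio: P = ∫_{1.4}^{∞} t^4·e^(-2·t) dt / ∫_{0}^{∞} t^4·e^(-2·t) dt.
An antiderivative of t^4·e^(-2·t) is -(t^4/2 + t^3 + 3·t^2/2 + 3·t/2 + 3/4)·e^(-2·t); evaluating from 1.4 to ∞ gives ≈ 0.63576, while the full integral is 3/4.
The region integral divided by the full integral gives P = 0.8477.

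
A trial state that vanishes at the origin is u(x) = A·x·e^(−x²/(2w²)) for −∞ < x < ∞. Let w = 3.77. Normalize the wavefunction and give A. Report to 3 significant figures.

A ≈ 0.145

Require ∫ |u|² dx = 1 over the whole domain.
Using the Gaussian integral ∫_{−∞}^{∞} e^(−αx²) dx = √(π/α), ∫|u|² dx = A²·(√(π)·w^3/2).
Setting this equal to 1 gives A² = 1/(√(π)·w^3/2).
Plugging in w = 3.77 yields A = 0.1451.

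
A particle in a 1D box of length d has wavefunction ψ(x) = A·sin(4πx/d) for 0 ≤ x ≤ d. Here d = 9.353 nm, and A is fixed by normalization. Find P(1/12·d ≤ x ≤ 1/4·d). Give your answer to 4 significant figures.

P = ∫_{1/12·d}^{1/4·d} |ψ(x)|² dx.
The normalization integral ∫|ψ|²dx over the whole domain equals d/2·A², and A² cancels in the ratio.
Let u = x/d; then A² and the length scale cancel, so P = ∫_{1/12}^{1/4} sin(4·π·u)^2 du ÷ ∫_{0}^{1} sin(4·π·u)^2 du.
With ∫ sin(4·π·u)^2 du = u/2 - sin(4·π·u)·cos(4·π·u)/(8·π) + C, the region integral is √(3)/(32·π) + 1/12 and the full one is 1/2.
Taking the ratio, P = (√(3)/16 + π/6)/π.

P ≈ 0.2011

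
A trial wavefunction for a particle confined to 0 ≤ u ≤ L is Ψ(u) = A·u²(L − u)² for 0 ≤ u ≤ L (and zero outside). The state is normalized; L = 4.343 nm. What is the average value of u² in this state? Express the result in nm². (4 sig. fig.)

⟨u^2⟩ ≈ 5.144 nm^2

⟨u²⟩ = ∫ u^2 |Ψ|² du over the full domain.
Expanding the polynomial and integrating term by term, evaluating both integrals, ⟨u²⟩ = 3·L^2/11.
Putting L = 4.343 gives 5.1441.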